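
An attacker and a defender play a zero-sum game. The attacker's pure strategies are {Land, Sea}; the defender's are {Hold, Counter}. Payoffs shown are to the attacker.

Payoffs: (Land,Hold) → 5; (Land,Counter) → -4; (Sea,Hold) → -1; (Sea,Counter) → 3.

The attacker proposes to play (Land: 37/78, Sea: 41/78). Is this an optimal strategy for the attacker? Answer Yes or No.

No

Against Hold this mix gives (37/78)·5 + (41/78)·(-1) = 24/13.
Against Counter this mix gives (37/78)·(-4) + (41/78)·3 = -25/78.
The defender will play Counter, holding the attacker to -25/78. Shifting weight toward the row that does better against Counter would raise this floor (the equalizing mix achieves 11/13 against both Counter and Hold), so the proposed strategy is not optimal.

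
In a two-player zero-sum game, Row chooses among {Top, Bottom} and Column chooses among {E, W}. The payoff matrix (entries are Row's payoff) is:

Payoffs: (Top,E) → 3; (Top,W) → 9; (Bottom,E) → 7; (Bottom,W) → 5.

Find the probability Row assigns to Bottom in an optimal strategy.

3/4

Row minima: Top → 3, Bottom → 5; maximin = 5.
Column maxima: E → 7, W → 9; minimax = 7.
5 ≠ 7, so there is no saddle point; optimal play is mixed.
Let Row play Top with probability p. Expected payoff against E: 3p + 7(1−p) = −4p + 7; against W: 9p + 5(1−p) = 4p + 5.
Setting these equal: −4p + 7 = 4p + 5 ⇒ −8p = -2 ⇒ p = 1/4, and the value is (-4)·(1/4) + 7 = 6.
For Column: with q = P(E), equating Top's and Bottom's payoffs gives −6q + 9 = 2q + 5 ⇒ q = 1/2.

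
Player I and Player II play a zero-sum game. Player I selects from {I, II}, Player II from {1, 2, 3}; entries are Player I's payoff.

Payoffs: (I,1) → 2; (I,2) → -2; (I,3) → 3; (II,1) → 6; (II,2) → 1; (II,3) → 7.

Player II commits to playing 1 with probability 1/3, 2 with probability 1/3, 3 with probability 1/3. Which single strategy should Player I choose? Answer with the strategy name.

II

Expected payoff of I: (1/3)·2 + (1/3)·(-2) + (1/3)·3 = 1.
Expected payoff of II: (1/3)·6 + (1/3)·1 + (1/3)·7 = 14/3.
The largest is 14/3, so Player I's best response is II.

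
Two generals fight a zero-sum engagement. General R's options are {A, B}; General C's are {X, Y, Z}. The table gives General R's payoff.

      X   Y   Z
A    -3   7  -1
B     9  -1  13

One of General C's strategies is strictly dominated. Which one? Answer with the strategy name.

Z

X holds General R's payoff strictly below Z in every row: -3 < -1, 9 < 13.
So Z is strictly dominated for General C.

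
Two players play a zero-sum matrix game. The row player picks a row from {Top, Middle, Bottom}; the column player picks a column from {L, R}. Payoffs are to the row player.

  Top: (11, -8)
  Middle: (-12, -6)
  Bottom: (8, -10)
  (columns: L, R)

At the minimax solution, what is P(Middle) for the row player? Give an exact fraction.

19/25

Row minima: Top → -8, Middle → -12, Bottom → -10; maximin = -8.
Column maxima: L → 11, R → -6; minimax = -6.
-8 ≠ -6, so there is no saddle point; optimal play is mixed.
Bottom is strictly dominated by Top, so the row player never plays it.
On the remaining 2×2 (Top, Middle vs L, R):
Let the row player play Top with probability p. Expected payoff against L: 11p + (-12)(1−p) = 23p − 12; against R: (-8)p + (-6)(1−p) = −2p − 6.
Setting these equal: 23p − 12 = −2p − 6 ⇒ 25p = 6 ⇒ p = 6/25, and the value is (23)·(6/25) − 12 = -162/25.
For the column player: with q = P(L), equating Top's and Middle's payoffs gives 19q − 8 = −6q − 6 ⇒ q = 2/25.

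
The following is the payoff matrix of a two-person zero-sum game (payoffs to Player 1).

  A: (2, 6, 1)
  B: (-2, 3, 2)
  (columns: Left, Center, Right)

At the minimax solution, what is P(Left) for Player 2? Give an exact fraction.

1/5

Row minima: A → 1, B → -2; maximin = 1.
Column maxima: Left → 2, Center → 6, Right → 2; minimax = 2.
1 ≠ 2, so there is no saddle point; optimal play is mixed.
Center is strictly dominated by Left (it gives Player 1 strictly more in every row), so Player 2 never plays it.
On the remaining 2×2 (A, B vs Left, Right):
Let Player 1 play A with probability p. Expected payoff against Left: 2p + (-2)(1−p) = 4p − 2; against Right: 1p + 2(1−p) = −p + 2.
Setting these equal: 4p − 2 = −p + 2 ⇒ 5p = 4 ⇒ p = 4/5, and the value is (4)·(4/5) − 2 = 6/5.
For Player 2: with q = P(Left), equating A's and B's payoffs gives q + 1 = −4q + 2 ⇒ q = 1/5.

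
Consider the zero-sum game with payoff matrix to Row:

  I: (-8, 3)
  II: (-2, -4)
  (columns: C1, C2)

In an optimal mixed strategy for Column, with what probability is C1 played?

Row minima: I → -8, II → -4; maximin = -4.
Column maxima: C1 → -2, C2 → 3; minimax = -2.
-4 ≠ -2, so there is no saddle point; optimal play is mixed.
Let Row play I with probability p. Expected payoff against C1: (-8)p + (-2)(1−p) = −6p − 2; against C2: 3p + (-4)(1−p) = 7p − 4.
Setting these equal: −6p − 2 = 7p − 4 ⇒ −13p = -2 ⇒ p = 2/13, and the value is (-6)·(2/13) − 2 = -38/13.
For Column: with q = P(C1), equating I's and II's payoffs gives −11q + 3 = 2q − 4 ⇒ q = 7/13.

7/13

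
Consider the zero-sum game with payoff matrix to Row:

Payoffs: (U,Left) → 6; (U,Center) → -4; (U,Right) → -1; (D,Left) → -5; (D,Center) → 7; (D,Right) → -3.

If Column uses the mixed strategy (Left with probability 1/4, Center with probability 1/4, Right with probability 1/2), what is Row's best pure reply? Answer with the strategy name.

Expected payoff of U: (1/4)·6 + (1/4)·(-4) + (1/2)·(-1) = 0.
Expected payoff of D: (1/4)·(-5) + (1/4)·7 + (1/2)·(-3) = -1.
The largest is 0, so Row's best response is U.

U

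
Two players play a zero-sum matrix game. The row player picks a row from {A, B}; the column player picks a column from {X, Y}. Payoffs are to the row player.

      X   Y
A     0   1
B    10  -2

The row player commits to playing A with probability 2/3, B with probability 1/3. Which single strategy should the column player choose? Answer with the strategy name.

Y

If the column player plays X, the row player's expected payoff is (2/3)·0 + (1/3)·10 = 10/3.
If the column player plays Y, the row player's expected payoff is (2/3)·1 + (1/3)·(-2) = 0.
The column player minimizes the row player's payoff; the smallest is 0, so the best response is Y.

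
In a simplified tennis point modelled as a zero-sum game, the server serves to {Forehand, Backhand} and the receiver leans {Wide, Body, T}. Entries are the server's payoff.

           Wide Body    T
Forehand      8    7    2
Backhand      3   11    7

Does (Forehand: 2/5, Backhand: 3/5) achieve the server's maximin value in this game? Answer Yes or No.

Against Wide this mix gives (2/5)·8 + (3/5)·3 = 5.
Against Body this mix gives (2/5)·7 + (3/5)·11 = 47/5.
Against T this mix gives (2/5)·2 + (3/5)·7 = 5.
All of the receiver's active replies (Wide, T) yield 5, and no column does worse for the server. The mix makes the receiver indifferent and guarantees 5, so it is optimal.

Yes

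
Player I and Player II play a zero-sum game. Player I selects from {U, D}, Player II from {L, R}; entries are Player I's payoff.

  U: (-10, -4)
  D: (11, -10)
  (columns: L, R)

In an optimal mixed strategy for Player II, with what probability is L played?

Row minima: U → -10, D → -10; maximin = -10.
Column maxima: L → 11, R → -4; minimax = -4.
-10 ≠ -4, so there is no saddle point; optimal play is mixed.
Let Player I play U with probability p. Expected payoff against L: (-10)p + 11(1−p) = −21p + 11; against R: (-4)p + (-10)(1−p) = 6p − 10.
Setting these equal: −21p + 11 = 6p − 10 ⇒ −27p = -21 ⇒ p = 7/9, and the value is (-21)·(7/9) + 11 = -16/3.
For Player II: with q = P(L), equating U's and D's payoffs gives −6q − 4 = 21q − 10 ⇒ q = 2/9.

2/9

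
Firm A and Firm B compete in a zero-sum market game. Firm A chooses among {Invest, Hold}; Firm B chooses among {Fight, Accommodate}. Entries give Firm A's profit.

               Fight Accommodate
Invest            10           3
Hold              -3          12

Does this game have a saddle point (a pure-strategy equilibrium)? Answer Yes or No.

No

Row minima: Invest → 3, Hold → -3; maximin = 3.
Column maxima: Fight → 10, Accommodate → 12; minimax = 10.
3 ≠ 10, so no pure-strategy equilibrium exists.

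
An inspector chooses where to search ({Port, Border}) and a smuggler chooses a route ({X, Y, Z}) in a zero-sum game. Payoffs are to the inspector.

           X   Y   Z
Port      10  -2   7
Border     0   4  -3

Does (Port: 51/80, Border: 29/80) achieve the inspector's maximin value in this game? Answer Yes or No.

Against X this mix gives (51/80)·10 + (29/80)·0 = 51/8.
Against Y this mix gives (51/80)·(-2) + (29/80)·4 = 7/40.
Against Z this mix gives (51/80)·7 + (29/80)·(-3) = 27/8.
The smuggler will play Y, holding the inspector to 7/40. Shifting weight toward the row that does better against Y would raise this floor (the equalizing mix achieves 11/8 against both Y and Z), so the proposed strategy is not optimal.

No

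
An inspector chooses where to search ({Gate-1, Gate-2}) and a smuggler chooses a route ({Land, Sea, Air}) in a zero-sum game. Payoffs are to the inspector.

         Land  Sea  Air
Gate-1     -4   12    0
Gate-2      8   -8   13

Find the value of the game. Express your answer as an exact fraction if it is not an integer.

2

Row minima: Gate-1 → -4, Gate-2 → -8; maximin = -4.
Column maxima: Land → 8, Sea → 12, Air → 13; minimax = 8.
-4 ≠ 8, so there is no saddle point; optimal play is mixed.
Air is strictly dominated by Land (it gives the inspector strictly more in every row), so the smuggler never plays it.
On the remaining 2×2 (Gate-1, Gate-2 vs Land, Sea):
Let the inspector play Gate-1 with probability p. Expected payoff against Land: (-4)p + 8(1−p) = −12p + 8; against Sea: 12p + (-8)(1−p) = 20p − 8.
Setting these equal: −12p + 8 = 20p − 8 ⇒ −32p = -16 ⇒ p = 1/2, and the value is (-12)·(1/2) + 8 = 2.
For the smuggler: with q = P(Land), equating Gate-1's and Gate-2's payoffs gives −16q + 12 = 16q − 8 ⇒ q = 5/8.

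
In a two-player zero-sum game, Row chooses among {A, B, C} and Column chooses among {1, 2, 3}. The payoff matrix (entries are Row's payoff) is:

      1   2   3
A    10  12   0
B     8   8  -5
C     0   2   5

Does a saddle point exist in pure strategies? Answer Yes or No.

No

Row minima: A → 0, B → -5, C → 0; maximin = 0.
Column maxima: 1 → 10, 2 → 12, 3 → 5; minimax = 5.
0 ≠ 5, so no pure-strategy equilibrium exists.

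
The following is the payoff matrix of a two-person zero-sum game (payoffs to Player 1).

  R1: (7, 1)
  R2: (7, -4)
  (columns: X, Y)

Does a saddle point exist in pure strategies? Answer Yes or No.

Yes

Row minima: R1 → 1, R2 → -4; maximin = 1.
Column maxima: X → 7, Y → 1; minimax = 1.
maximin = minimax = 1, so a saddle point exists.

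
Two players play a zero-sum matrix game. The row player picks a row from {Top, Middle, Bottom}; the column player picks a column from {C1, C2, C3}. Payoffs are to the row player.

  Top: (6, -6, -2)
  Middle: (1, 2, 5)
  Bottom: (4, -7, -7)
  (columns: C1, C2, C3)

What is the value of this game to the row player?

18/13

Row minima: Top → -6, Middle → 1, Bottom → -7; maximin = 1.
Column maxima: C1 → 6, C2 → 2, C3 → 5; minimax = 2.
1 ≠ 2, so there is no saddle point; optimal play is mixed.
Bottom is strictly dominated by Top, so the row player never plays it.
With Bottom eliminated, C3 is strictly dominated by C2 (it gives the row player strictly more in every remaining row), so the column player never plays it.
On the remaining 2×2 (Top, Middle vs C1, C2):
Let the row player play Top with probability p. Expected payoff against C1: 6p + 1(1−p) = 5p + 1; against C2: (-6)p + 2(1−p) = −8p + 2.
Setting these equal: 5p + 1 = −8p + 2 ⇒ 13p = 1 ⇒ p = 1/13, and the value is (5)·(1/13) + 1 = 18/13.
For the column player: with q = P(C1), equating Top's and Middle's payoffs gives 12q − 6 = −q + 2 ⇒ q = 8/13.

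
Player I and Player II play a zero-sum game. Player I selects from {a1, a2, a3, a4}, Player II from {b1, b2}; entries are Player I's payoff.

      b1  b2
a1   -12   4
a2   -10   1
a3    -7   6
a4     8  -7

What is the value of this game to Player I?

Row minima: a1 → -12, a2 → -10, a3 → -7, a4 → -7; maximin = -7.
Column maxima: b1 → 8, b2 → 6; minimax = 6.
-7 ≠ 6, so there is no saddle point; optimal play is mixed.
a1 is strictly dominated by a3, so Player I never plays it.
a2 is strictly dominated by a3, so Player I never plays it.
On the remaining 2×2 (a3, a4 vs b1, b2):
Let Player I play a3 with probability p. Expected payoff against b1: (-7)p + 8(1−p) = −15p + 8; against b2: 6p + (-7)(1−p) = 13p − 7.
Setting these equal: −15p + 8 = 13p − 7 ⇒ −28p = -15 ⇒ p = 15/28, and the value is (-15)·(15/28) + 8 = -1/28.
For Player II: with q = P(b1), equating a3's and a4's payoffs gives −13q + 6 = 15q − 7 ⇒ q = 13/28.

-1/28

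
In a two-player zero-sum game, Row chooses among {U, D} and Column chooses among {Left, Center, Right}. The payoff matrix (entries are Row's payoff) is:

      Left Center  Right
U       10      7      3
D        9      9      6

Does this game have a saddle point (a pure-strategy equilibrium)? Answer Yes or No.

Row minima: U → 3, D → 6; maximin = 6.
Column maxima: Left → 10, Center → 9, Right → 6; minimax = 6.
maximin = minimax = 6, so a saddle point exists.

Yes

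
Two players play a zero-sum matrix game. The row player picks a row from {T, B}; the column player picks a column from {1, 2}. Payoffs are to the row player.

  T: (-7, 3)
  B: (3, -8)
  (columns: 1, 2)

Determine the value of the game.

-47/21

Row minima: T → -7, B → -8; maximin = -7.
Column maxima: 1 → 3, 2 → 3; minimax = 3.
-7 ≠ 3, so there is no saddle point; optimal play is mixed.
Let the row player play T with probability p. Expected payoff against 1: (-7)p + 3(1−p) = −10p + 3; against 2: 3p + (-8)(1−p) = 11p − 8.
Setting these equal: −10p + 3 = 11p − 8 ⇒ −21p = -11 ⇒ p = 11/21, and the value is (-10)·(11/21) + 3 = -47/21.
For the column player: with q = P(1), equating T's and B's payoffs gives −10q + 3 = 11q − 8 ⇒ q = 11/21.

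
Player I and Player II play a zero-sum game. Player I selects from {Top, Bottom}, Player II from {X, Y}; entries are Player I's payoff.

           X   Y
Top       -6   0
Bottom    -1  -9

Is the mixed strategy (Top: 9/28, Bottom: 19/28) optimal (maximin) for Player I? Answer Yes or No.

Against X this mix gives (9/28)·(-6) + (19/28)·(-1) = -73/28.
Against Y this mix gives (9/28)·0 + (19/28)·(-9) = -171/28.
Player II will play Y, holding Player I to -171/28. Shifting weight toward the row that does better against Y would raise this floor (the equalizing mix achieves -27/7 against both Y and X), so the proposed strategy is not optimal.

No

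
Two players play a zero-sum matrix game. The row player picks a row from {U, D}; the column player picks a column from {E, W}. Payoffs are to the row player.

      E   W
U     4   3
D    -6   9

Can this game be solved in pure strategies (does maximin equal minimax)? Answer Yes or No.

No

Row minima: U → 3, D → -6; maximin = 3.
Column maxima: E → 4, W → 9; minimax = 4.
3 ≠ 4, so no pure-strategy equilibrium exists.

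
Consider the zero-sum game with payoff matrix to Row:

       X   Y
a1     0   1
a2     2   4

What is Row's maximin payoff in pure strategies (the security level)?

2

Row minima: a1 → 0, a2 → 2.
The best of these is 2.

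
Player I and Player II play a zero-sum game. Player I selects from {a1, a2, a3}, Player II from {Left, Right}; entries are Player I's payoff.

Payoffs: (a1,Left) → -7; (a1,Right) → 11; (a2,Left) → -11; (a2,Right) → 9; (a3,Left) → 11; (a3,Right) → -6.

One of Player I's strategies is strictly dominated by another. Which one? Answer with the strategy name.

a2

a1 gives a strictly higher payoff than a2 against every column: -7 > -11, 11 > 9.
So a2 is strictly dominated and Player I never plays it.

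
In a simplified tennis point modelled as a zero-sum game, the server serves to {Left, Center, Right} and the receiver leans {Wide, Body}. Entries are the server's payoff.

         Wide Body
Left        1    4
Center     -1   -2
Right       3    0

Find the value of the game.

2

Row minima: Left → 1, Center → -2, Right → 0; maximin = 1.
Column maxima: Wide → 3, Body → 4; minimax = 3.
1 ≠ 3, so there is no saddle point; optimal play is mixed.
Center is strictly dominated by Left, so the server never plays it.
On the remaining 2×2 (Left, Right vs Wide, Body):
Let the server play Left with probability p. Expected payoff against Wide: 1p + 3(1−p) = −2p + 3; against Body: 4p + 0(1−p) = 4p.
Setting these equal: −2p + 3 = 4p ⇒ −6p = -3 ⇒ p = 1/2, and the value is (-2)·(1/2) + 3 = 2.
For the receiver: with q = P(Wide), equating Left's and Right's payoffs gives −3q + 4 = 3q ⇒ q = 2/3.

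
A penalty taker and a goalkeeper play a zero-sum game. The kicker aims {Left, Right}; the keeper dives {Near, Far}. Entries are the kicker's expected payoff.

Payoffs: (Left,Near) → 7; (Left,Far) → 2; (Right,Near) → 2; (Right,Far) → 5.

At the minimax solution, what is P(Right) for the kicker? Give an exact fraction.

Row minima: Left → 2, Right → 2; maximin = 2.
Column maxima: Near → 7, Far → 5; minimax = 5.
2 ≠ 5, so there is no saddle point; optimal play is mixed.
Let the kicker play Left with probability p. Expected payoff against Near: 7p + 2(1−p) = 5p + 2; against Far: 2p + 5(1−p) = −3p + 5.
Setting these equal: 5p + 2 = −3p + 5 ⇒ 8p = 3 ⇒ p = 3/8, and the value is (5)·(3/8) + 2 = 31/8.
For the keeper: with q = P(Near), equating Left's and Right's payoffs gives 5q + 2 = −3q + 5 ⇒ q = 3/8.

5/8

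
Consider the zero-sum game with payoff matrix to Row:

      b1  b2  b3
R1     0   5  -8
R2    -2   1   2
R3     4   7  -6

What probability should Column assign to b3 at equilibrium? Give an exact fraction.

Row minima: R1 → -8, R2 → -2, R3 → -6; maximin = -2.
Column maxima: b1 → 4, b2 → 7, b3 → 2; minimax = 2.
-2 ≠ 2, so there is no saddle point; optimal play is mixed.
R1 is strictly dominated by R3, so Row never plays it.
b2 is strictly dominated by b1 (it gives Row strictly more in every row), so Column never plays it.
On the remaining 2×2 (R2, R3 vs b1, b3):
Let Row play R2 with probability p. Expected payoff against b1: (-2)p + 4(1−p) = −6p + 4; against b3: 2p + (-6)(1−p) = 8p − 6.
Setting these equal: −6p + 4 = 8p − 6 ⇒ −14p = -10 ⇒ p = 5/7, and the value is (-6)·(5/7) + 4 = -2/7.
For Column: with q = P(b1), equating R2's and R3's payoffs gives −4q + 2 = 10q − 6 ⇒ q = 4/7.

3/7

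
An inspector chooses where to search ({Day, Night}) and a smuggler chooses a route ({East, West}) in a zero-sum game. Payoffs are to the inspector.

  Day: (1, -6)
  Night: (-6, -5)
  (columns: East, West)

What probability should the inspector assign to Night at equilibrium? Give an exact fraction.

Row minima: Day → -6, Night → -6; maximin = -6.
Column maxima: East → 1, West → -5; minimax = -5.
-6 ≠ -5, so there is no saddle point; optimal play is mixed.
Let the inspector play Day with probability p. Expected payoff against East: 1p + (-6)(1−p) = 7p − 6; against West: (-6)p + (-5)(1−p) = −p − 5.
Setting these equal: 7p − 6 = −p − 5 ⇒ 8p = 1 ⇒ p = 1/8, and the value is (7)·(1/8) − 6 = -41/8.
For the smuggler: with q = P(East), equating Day's and Night's payoffs gives 7q − 6 = −q − 5 ⇒ q = 1/8.

7/8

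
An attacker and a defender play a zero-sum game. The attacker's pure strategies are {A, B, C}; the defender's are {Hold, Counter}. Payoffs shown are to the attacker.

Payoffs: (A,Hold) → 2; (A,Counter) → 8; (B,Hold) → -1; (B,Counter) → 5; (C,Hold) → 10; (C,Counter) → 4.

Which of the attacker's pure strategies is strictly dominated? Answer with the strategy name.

B

A gives a strictly higher payoff than B against every column: 2 > -1, 8 > 5.
So B is strictly dominated and the attacker never plays it.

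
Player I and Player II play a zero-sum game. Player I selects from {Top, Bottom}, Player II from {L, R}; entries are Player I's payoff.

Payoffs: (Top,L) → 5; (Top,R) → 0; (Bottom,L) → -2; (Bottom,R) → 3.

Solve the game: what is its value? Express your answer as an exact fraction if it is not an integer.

Row minima: Top → 0, Bottom → -2; maximin = 0.
Column maxima: L → 5, R → 3; minimax = 3.
0 ≠ 3, so there is no saddle point; optimal play is mixed.
Let Player I play Top with probability p. Expected payoff against L: 5p + (-2)(1−p) = 7p − 2; against R: 0p + 3(1−p) = −3p + 3.
Setting these equal: 7p − 2 = −3p + 3 ⇒ 10p = 5 ⇒ p = 1/2, and the value is (7)·(1/2) − 2 = 3/2.
For Player II: with q = P(L), equating Top's and Bottom's payoffs gives 5q = −5q + 3 ⇒ q = 3/10.

3/2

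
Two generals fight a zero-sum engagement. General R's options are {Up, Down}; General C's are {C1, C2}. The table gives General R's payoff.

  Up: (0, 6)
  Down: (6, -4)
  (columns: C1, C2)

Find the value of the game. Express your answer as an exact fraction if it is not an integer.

Row minima: Up → 0, Down → -4; maximin = 0.
Column maxima: C1 → 6, C2 → 6; minimax = 6.
0 ≠ 6, so there is no saddle point; optimal play is mixed.
Let General R play Up with probability p. Expected payoff against C1: 0p + 6(1−p) = −6p + 6; against C2: 6p + (-4)(1−p) = 10p − 4.
Setting these equal: −6p + 6 = 10p − 4 ⇒ −16p = -10 ⇒ p = 5/8, and the value is (-6)·(5/8) + 6 = 9/4.
For General C: with q = P(C1), equating Up's and Down's payoffs gives −6q + 6 = 10q − 4 ⇒ q = 5/8.

9/4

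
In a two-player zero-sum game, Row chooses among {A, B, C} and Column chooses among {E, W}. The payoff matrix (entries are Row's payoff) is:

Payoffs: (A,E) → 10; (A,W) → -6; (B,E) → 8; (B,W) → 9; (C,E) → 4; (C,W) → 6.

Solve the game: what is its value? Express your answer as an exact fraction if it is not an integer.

138/17

Row minima: A → -6, B → 8, C → 4; maximin = 8.
Column maxima: E → 10, W → 9; minimax = 9.
8 ≠ 9, so there is no saddle point; optimal play is mixed.
C is strictly dominated by B, so Row never plays it.
On the remaining 2×2 (A, B vs E, W):
Let Row play A with probability p. Expected payoff against E: 10p + 8(1−p) = 2p + 8; against W: (-6)p + 9(1−p) = −15p + 9.
Setting these equal: 2p + 8 = −15p + 9 ⇒ 17p = 1 ⇒ p = 1/17, and the value is (2)·(1/17) + 8 = 138/17.
For Column: with q = P(E), equating A's and B's payoffs gives 16q − 6 = −q + 9 ⇒ q = 15/17.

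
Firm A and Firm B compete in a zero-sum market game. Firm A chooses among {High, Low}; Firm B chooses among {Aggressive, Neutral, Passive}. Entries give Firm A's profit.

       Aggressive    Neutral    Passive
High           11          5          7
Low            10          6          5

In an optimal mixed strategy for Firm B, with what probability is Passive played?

Row minima: High → 5, Low → 5; maximin = 5.
Column maxima: Aggressive → 11, Neutral → 6, Passive → 7; minimax = 6.
5 ≠ 6, so there is no saddle point; optimal play is mixed.
Aggressive is strictly dominated by Neutral (it gives Firm A strictly more in every row), so Firm B never plays it.
On the remaining 2×2 (High, Low vs Neutral, Passive):
Let Firm A play High with probability p. Expected payoff against Neutral: 5p + 6(1−p) = −p + 6; against Passive: 7p + 5(1−p) = 2p + 5.
Setting these equal: −p + 6 = 2p + 5 ⇒ −3p = -1 ⇒ p = 1/3, and the value is (-1)·(1/3) + 6 = 17/3.
For Firm B: with q = P(Neutral), equating High's and Low's payoffs gives −2q + 7 = q + 5 ⇒ q = 2/3.

1/3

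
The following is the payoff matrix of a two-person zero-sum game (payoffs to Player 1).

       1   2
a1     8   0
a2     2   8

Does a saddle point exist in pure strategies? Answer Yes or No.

No

Row minima: a1 → 0, a2 → 2; maximin = 2.
Column maxima: 1 → 8, 2 → 8; minimax = 8.
2 ≠ 8, so no pure-strategy equilibrium exists.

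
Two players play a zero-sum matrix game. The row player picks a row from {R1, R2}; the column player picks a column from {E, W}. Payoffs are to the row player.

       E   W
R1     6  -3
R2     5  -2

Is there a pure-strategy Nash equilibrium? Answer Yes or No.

Row minima: R1 → -3, R2 → -2; maximin = -2.
Column maxima: E → 6, W → -2; minimax = -2.
maximin = minimax = -2, so a saddle point exists.

Yes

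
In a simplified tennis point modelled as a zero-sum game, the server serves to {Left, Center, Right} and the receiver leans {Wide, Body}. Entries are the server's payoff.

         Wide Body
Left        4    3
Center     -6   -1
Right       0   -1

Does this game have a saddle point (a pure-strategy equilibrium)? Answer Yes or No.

Yes

Row minima: Left → 3, Center → -6, Right → -1; maximin = 3.
Column maxima: Wide → 4, Body → 3; minimax = 3.
maximin = minimax = 3, so a saddle point exists.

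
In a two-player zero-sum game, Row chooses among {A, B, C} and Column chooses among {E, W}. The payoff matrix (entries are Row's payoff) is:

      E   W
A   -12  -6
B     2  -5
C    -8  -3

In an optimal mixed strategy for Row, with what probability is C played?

7/12

Row minima: A → -12, B → -5, C → -8; maximin = -5.
Column maxima: E → 2, W → -3; minimax = -3.
-5 ≠ -3, so there is no saddle point; optimal play is mixed.
A is strictly dominated by B, so Row never plays it.
On the remaining 2×2 (B, C vs E, W):
Let Row play B with probability p. Expected payoff against E: 2p + (-8)(1−p) = 10p − 8; against W: (-5)p + (-3)(1−p) = −2p − 3.
Setting these equal: 10p − 8 = −2p − 3 ⇒ 12p = 5 ⇒ p = 5/12, and the value is (10)·(5/12) − 8 = -23/6.
For Column: with q = P(E), equating B's and C's payoffs gives 7q − 5 = −5q − 3 ⇒ q = 1/6.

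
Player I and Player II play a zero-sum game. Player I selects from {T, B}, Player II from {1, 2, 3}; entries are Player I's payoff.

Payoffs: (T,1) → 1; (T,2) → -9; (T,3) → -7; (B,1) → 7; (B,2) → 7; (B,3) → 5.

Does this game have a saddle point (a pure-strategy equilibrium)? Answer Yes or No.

Yes

Row minima: T → -9, B → 5; maximin = 5.
Column maxima: 1 → 7, 2 → 7, 3 → 5; minimax = 5.
maximin = minimax = 5, so a saddle point exists.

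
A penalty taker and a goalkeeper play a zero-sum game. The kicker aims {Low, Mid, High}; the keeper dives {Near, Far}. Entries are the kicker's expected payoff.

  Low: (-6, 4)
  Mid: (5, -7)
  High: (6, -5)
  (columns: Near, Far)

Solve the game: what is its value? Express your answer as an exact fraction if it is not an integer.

-2/7

Row minima: Low → -6, Mid → -7, High → -5; maximin = -5.
Column maxima: Near → 6, Far → 4; minimax = 4.
-5 ≠ 4, so there is no saddle point; optimal play is mixed.
Mid is strictly dominated by High, so the kicker never plays it.
On the remaining 2×2 (Low, High vs Near, Far):
Let the kicker play Low with probability p. Expected payoff against Near: (-6)p + 6(1−p) = −12p + 6; against Far: 4p + (-5)(1−p) = 9p − 5.
Setting these equal: −12p + 6 = 9p − 5 ⇒ −21p = -11 ⇒ p = 11/21, and the value is (-12)·(11/21) + 6 = -2/7.
For the keeper: with q = P(Near), equating Low's and High's payoffs gives −10q + 4 = 11q − 5 ⇒ q = 3/7.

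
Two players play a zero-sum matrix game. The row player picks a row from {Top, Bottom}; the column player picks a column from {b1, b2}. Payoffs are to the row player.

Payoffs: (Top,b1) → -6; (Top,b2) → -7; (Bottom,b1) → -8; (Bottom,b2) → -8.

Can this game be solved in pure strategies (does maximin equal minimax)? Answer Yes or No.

Yes

Row minima: Top → -7, Bottom → -8; maximin = -7.
Column maxima: b1 → -6, b2 → -7; minimax = -7.
maximin = minimax = -7, so a saddle point exists.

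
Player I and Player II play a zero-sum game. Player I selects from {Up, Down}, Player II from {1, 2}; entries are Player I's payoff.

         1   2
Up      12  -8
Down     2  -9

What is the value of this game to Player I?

-8

Row minima: Up → -8, Down → -9; maximin = -8.
Column maxima: 1 → 12, 2 → -8; minimax = -8.
Since maximin = minimax = -8, there is a saddle point and the value is -8.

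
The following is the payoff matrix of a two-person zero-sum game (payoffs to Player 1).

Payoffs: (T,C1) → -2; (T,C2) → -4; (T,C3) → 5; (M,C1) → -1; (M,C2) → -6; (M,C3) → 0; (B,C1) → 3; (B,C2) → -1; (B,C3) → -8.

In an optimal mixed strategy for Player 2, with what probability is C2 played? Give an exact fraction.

13/16

Row minima: T → -4, M → -6, B → -8; maximin = -4.
Column maxima: C1 → 3, C2 → -1, C3 → 5; minimax = -1.
-4 ≠ -1, so there is no saddle point; optimal play is mixed.
C1 is strictly dominated by C2 (it gives Player 1 strictly more in every row), so Player 2 never plays it.
With C1 eliminated, M is strictly dominated by T (T gives Player 1 strictly more in every remaining column), so Player 1 never plays it.
On the remaining 2×2 (T, B vs C2, C3):
Let Player 1 play T with probability p. Expected payoff against C2: (-4)p + (-1)(1−p) = −3p − 1; against C3: 5p + (-8)(1−p) = 13p − 8.
Setting these equal: −3p − 1 = 13p − 8 ⇒ −16p = -7 ⇒ p = 7/16, and the value is (-3)·(7/16) − 1 = -37/16.
For Player 2: with q = P(C2), equating T's and B's payoffs gives −9q + 5 = 7q − 8 ⇒ q = 13/16.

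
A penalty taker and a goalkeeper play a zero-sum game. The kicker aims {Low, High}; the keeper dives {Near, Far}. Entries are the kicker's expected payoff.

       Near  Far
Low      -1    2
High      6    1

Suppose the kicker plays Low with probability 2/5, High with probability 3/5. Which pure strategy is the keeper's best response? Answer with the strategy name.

If the keeper plays Near, the kicker's expected payoff is (2/5)·(-1) + (3/5)·6 = 16/5.
If the keeper plays Far, the kicker's expected payoff is (2/5)·2 + (3/5)·1 = 7/5.
The keeper minimizes the kicker's payoff; the smallest is 7/5, so the best response is Far.

Far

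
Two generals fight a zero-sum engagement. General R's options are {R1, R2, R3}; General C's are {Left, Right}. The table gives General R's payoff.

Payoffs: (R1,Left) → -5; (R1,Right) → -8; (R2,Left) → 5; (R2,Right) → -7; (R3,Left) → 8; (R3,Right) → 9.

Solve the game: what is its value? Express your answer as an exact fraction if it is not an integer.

8

Row minima: R1 → -8, R2 → -7, R3 → 8; maximin = 8.
Column maxima: Left → 8, Right → 9; minimax = 8.
Since maximin = minimax = 8, there is a saddle point and the value is 8.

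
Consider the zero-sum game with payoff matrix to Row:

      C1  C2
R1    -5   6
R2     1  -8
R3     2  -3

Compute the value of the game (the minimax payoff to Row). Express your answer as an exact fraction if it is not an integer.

-3/16

Row minima: R1 → -5, R2 → -8, R3 → -3; maximin = -3.
Column maxima: C1 → 2, C2 → 6; minimax = 2.
-3 ≠ 2, so there is no saddle point; optimal play is mixed.
R2 is strictly dominated by R3, so Row never plays it.
On the remaining 2×2 (R1, R3 vs C1, C2):
Let Row play R1 with probability p. Expected payoff against C1: (-5)p + 2(1−p) = −7p + 2; against C2: 6p + (-3)(1−p) = 9p − 3.
Setting these equal: −7p + 2 = 9p − 3 ⇒ −16p = -5 ⇒ p = 5/16, and the value is (-7)·(5/16) + 2 = -3/16.
For Column: with q = P(C1), equating R1's and R3's payoffs gives −11q + 6 = 5q − 3 ⇒ q = 9/16.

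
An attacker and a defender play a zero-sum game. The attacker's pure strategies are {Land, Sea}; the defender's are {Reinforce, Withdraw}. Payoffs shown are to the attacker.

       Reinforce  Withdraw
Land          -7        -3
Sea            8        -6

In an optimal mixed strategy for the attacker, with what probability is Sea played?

Row minima: Land → -7, Sea → -6; maximin = -6.
Column maxima: Reinforce → 8, Withdraw → -3; minimax = -3.
-6 ≠ -3, so there is no saddle point; optimal play is mixed.
Let the attacker play Land with probability p. Expected payoff against Reinforce: (-7)p + 8(1−p) = −15p + 8; against Withdraw: (-3)p + (-6)(1−p) = 3p − 6.
Setting these equal: −15p + 8 = 3p − 6 ⇒ −18p = -14 ⇒ p = 7/9, and the value is (-15)·(7/9) + 8 = -11/3.
For the defender: with q = P(Reinforce), equating Land's and Sea's payoffs gives −4q − 3 = 14q − 6 ⇒ q = 1/6.

2/9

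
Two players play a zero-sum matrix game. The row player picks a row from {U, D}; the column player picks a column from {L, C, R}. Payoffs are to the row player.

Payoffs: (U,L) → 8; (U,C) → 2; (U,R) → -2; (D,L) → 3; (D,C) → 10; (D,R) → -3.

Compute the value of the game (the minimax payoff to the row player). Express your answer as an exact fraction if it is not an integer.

-2

Row minima: U → -2, D → -3; maximin = -2.
Column maxima: L → 8, C → 10, R → -2; minimax = -2.
Since maximin = minimax = -2, there is a saddle point and the value is -2.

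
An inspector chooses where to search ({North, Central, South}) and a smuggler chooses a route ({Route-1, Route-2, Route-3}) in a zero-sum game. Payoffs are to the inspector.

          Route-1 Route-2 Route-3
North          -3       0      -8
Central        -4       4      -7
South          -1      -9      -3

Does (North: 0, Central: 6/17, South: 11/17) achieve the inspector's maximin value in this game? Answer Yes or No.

Against Route-1 this mix gives (6/17)·(-4) + (11/17)·(-1) = -35/17.
Against Route-2 this mix gives (6/17)·4 + (11/17)·(-9) = -75/17.
Against Route-3 this mix gives (6/17)·(-7) + (11/17)·(-3) = -75/17.
All of the smuggler's active replies (Route-2, Route-3) yield -75/17, and no column does worse for the inspector. The mix makes the smuggler indifferent and guarantees -75/17, so it is optimal.

Yes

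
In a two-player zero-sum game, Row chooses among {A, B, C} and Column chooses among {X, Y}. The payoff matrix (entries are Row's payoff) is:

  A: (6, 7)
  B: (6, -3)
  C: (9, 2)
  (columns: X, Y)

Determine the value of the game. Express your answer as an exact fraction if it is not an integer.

Row minima: A → 6, B → -3, C → 2; maximin = 6.
Column maxima: X → 9, Y → 7; minimax = 7.
6 ≠ 7, so there is no saddle point; optimal play is mixed.
B is strictly dominated by C, so Row never plays it.
On the remaining 2×2 (A, C vs X, Y):
Let Row play A with probability p. Expected payoff against X: 6p + 9(1−p) = −3p + 9; against Y: 7p + 2(1−p) = 5p + 2.
Setting these equal: −3p + 9 = 5p + 2 ⇒ −8p = -7 ⇒ p = 7/8, and the value is (-3)·(7/8) + 9 = 51/8.
For Column: with q = P(X), equating A's and C's payoffs gives −q + 7 = 7q + 2 ⇒ q = 5/8.

51/8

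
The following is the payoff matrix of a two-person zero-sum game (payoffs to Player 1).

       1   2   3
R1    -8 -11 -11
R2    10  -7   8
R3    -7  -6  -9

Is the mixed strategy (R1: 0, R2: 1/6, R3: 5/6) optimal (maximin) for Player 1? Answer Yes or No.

Yes

Against 1 this mix gives (1/6)·10 + (5/6)·(-7) = -25/6.
Against 2 this mix gives (1/6)·(-7) + (5/6)·(-6) = -37/6.
Against 3 this mix gives (1/6)·8 + (5/6)·(-9) = -37/6.
All of Player 2's active replies (2, 3) yield -37/6, and no column does worse for Player 1. The mix makes Player 2 indifferent and guarantees -37/6, so it is optimal.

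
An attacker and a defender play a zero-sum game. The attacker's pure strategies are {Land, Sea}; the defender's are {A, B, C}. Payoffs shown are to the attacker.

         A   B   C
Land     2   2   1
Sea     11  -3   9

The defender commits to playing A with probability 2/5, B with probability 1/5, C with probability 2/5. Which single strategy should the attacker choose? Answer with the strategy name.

Sea

Expected payoff of Land: (2/5)·2 + (1/5)·2 + (2/5)·1 = 8/5.
Expected payoff of Sea: (2/5)·11 + (1/5)·(-3) + (2/5)·9 = 37/5.
The largest is 37/5, so the attacker's best response is Sea.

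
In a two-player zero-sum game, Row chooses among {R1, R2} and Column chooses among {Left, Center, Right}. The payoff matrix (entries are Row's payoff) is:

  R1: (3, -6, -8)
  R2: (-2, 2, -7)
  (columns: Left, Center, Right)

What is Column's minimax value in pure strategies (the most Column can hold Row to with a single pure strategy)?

Column maxima: Left → 3, Center → 2, Right → -7.
The smallest of these is -7.

-7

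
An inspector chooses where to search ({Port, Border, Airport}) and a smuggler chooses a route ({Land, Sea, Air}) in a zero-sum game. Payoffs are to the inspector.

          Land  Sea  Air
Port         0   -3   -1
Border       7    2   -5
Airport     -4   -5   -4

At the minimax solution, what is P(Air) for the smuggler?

5/9

Row minima: Port → -3, Border → -5, Airport → -5; maximin = -3.
Column maxima: Land → 7, Sea → 2, Air → -1; minimax = -1.
-3 ≠ -1, so there is no saddle point; optimal play is mixed.
Airport is strictly dominated by Port, so the inspector never plays it.
Land is strictly dominated by Sea (it gives the inspector strictly more in every row), so the smuggler never plays it.
On the remaining 2×2 (Port, Border vs Sea, Air):
Let the inspector play Port with probability p. Expected payoff against Sea: (-3)p + 2(1−p) = −5p + 2; against Air: (-1)p + (-5)(1−p) = 4p − 5.
Setting these equal: −5p + 2 = 4p − 5 ⇒ −9p = -7 ⇒ p = 7/9, and the value is (-5)·(7/9) + 2 = -17/9.
For the smuggler: with q = P(Sea), equating Port's and Border's payoffs gives −2q − 1 = 7q − 5 ⇒ q = 4/9.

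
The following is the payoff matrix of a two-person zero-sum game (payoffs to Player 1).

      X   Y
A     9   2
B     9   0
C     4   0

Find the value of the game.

2

Row minima: A → 2, B → 0, C → 0; maximin = 2.
Column maxima: X → 9, Y → 2; minimax = 2.
Since maximin = minimax = 2, there is a saddle point and the value is 2.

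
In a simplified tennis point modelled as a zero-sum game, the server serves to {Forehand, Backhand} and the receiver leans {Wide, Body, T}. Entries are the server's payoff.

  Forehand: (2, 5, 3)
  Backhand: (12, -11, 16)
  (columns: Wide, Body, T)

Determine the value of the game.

Row minima: Forehand → 2, Backhand → -11; maximin = 2.
Column maxima: Wide → 12, Body → 5, T → 16; minimax = 5.
2 ≠ 5, so there is no saddle point; optimal play is mixed.
T is strictly dominated by Wide (it gives the server strictly more in every row), so the receiver never plays it.
On the remaining 2×2 (Forehand, Backhand vs Wide, Body):
Let the server play Forehand with probability p. Expected payoff against Wide: 2p + 12(1−p) = −10p + 12; against Body: 5p + (-11)(1−p) = 16p − 11.
Setting these equal: −10p + 12 = 16p − 11 ⇒ −26p = -23 ⇒ p = 23/26, and the value is (-10)·(23/26) + 12 = 41/13.
For the receiver: with q = P(Wide), equating Forehand's and Backhand's payoffs gives −3q + 5 = 23q − 11 ⇒ q = 8/13.

41/13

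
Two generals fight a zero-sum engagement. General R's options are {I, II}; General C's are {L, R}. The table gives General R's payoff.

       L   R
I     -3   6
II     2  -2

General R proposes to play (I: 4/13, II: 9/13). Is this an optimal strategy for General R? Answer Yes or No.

Against L this mix gives (4/13)·(-3) + (9/13)·2 = 6/13.
Against R this mix gives (4/13)·6 + (9/13)·(-2) = 6/13.
All of General C's active replies (L, R) yield 6/13, and no column does worse for General R. The mix makes General C indifferent and guarantees 6/13, so it is optimal.

Yes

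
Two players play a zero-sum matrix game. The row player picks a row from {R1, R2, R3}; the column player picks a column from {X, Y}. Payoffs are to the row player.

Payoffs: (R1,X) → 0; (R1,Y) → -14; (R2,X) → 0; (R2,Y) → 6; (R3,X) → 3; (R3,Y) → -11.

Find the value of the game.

9/10

Row minima: R1 → -14, R2 → 0, R3 → -11; maximin = 0.
Column maxima: X → 3, Y → 6; minimax = 3.
0 ≠ 3, so there is no saddle point; optimal play is mixed.
R1 is strictly dominated by R3, so the row player never plays it.
On the remaining 2×2 (R2, R3 vs X, Y):
Let the row player play R2 with probability p. Expected payoff against X: 0p + 3(1−p) = −3p + 3; against Y: 6p + (-11)(1−p) = 17p − 11.
Setting these equal: −3p + 3 = 17p − 11 ⇒ −20p = -14 ⇒ p = 7/10, and the value is (-3)·(7/10) + 3 = 9/10.
For the column player: with q = P(X), equating R2's and R3's payoffs gives −6q + 6 = 14q − 11 ⇒ q = 17/20.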